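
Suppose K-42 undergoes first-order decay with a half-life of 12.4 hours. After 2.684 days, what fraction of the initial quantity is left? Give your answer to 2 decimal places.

0.03

2.684 days = 64.416 hours.
n = 64.416/12.4 ≈ 5.1948 half-lives.
Fraction remaining = (1/2)^5.1948 ≈ 0.027302.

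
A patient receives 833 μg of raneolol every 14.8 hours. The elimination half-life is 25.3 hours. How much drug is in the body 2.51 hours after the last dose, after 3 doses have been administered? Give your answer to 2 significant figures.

The 3 doses were given 32.11, 17.31, 2.51 hours ago.
Total = 833·(1/2)^(32.11/25.3) + 833·(1/2)^(17.31/25.3) + 833·(1/2)^(2.51/25.3)
      = 345.61 + 518.42 + 777.64 ≈ 1641.7 μg.

1600 μg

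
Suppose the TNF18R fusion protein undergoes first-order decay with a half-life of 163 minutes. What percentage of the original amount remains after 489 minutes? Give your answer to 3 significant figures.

12.5%

n = 489/163 ≈ 3 half-lives.
Fraction remaining = (1/2)^3 ≈ 0.125, i.e. 12.5%.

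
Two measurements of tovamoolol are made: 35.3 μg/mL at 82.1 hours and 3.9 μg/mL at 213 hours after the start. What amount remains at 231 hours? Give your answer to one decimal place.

2.9 μg/mL

Over Δt = 213 − 82.1 = 130.9 hours, the level fell by a factor of 35.3/3.9 ≈ 9.0513.
n = log₂(9.0513) ≈ 3.1781 half-lives, so t½ = 130.9/3.1781 ≈ 41.188 hours.
From t = 213 to t = 231: 3.9 × (1/2)^((231−213)/41.188) ≈ 2.8808 μg/mL.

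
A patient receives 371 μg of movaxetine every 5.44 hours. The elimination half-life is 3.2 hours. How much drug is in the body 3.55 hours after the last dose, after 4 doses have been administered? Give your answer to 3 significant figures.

246 μg

The 4 doses were given 19.87, 14.43, 8.99, 3.55 hours ago.
Total = 371·(1/2)^(19.87/3.2) + 371·(1/2)^(14.43/3.2) + 371·(1/2)^(8.99/3.2) + 371·(1/2)^(3.55/3.2)
      = 5.0138 + 16.29 + 52.926 + 171.96 ≈ 246.19 μg.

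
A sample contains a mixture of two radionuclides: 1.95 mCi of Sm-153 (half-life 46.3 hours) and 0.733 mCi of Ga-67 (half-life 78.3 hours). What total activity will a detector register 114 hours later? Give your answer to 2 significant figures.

0.62 mCi

Sm-153: 1.95 × (1/2)^(114/46.3) = 1.95 × (1/2)^2.4622 ≈ 0.35387 mCi.
Ga-67: 0.733 × (1/2)^(114/78.3) = 0.733 × (1/2)^1.4559 ≈ 0.26719 mCi.
Total = 0.35387 + 0.26719 ≈ 0.62106 mCi.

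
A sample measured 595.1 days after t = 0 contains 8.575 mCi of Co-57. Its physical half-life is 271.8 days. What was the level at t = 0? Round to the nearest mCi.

Number of half-lives elapsed: n = 595.1/271.8 ≈ 2.1895.
A₀ = A × 2^n = 8.575 × 2^2.1895 = 8.575 × 4.5614 ≈ 39.114 mCi.

39 mCi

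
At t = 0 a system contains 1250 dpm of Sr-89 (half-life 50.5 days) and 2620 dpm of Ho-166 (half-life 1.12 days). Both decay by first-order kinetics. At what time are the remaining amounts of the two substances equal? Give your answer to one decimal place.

1.2 days

Set 1250·(1/2)^(t/50.5) = 2620·(1/2)^(t/1.12).
Taking log₂: log₂(1250/2620) = t·(1/50.5 − 1/1.12).
log₂(0.4771) = -1.0676; 1/50.5 − 1/1.12 = -0.87306.
t = -1.0676 / -0.87306 ≈ 1.2229 days.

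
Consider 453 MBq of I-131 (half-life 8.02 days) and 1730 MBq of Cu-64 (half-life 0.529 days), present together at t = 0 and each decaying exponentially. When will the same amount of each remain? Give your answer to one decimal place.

Set 453·(1/2)^(t/8.02) = 1730·(1/2)^(t/0.529).
Taking log₂: log₂(453/1730) = t·(1/8.02 − 1/0.529).
log₂(0.26185) = -1.9332; 1/8.02 − 1/0.529 = -1.7657.
t = -1.9332 / -1.7657 ≈ 1.0949 days.

1.1 days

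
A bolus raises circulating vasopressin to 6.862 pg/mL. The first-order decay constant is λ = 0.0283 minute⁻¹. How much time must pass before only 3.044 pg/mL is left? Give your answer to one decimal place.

28.7 minutes

t½ = ln 2 / λ = 0.69315 / 0.0283 ≈ 24.493 minutes.
Fraction remaining = 3.044/6.862 ≈ 0.4436.
n = log₂(6.862/3.044) = ln(2.2543)/ln 2 ≈ 1.1727 half-lives.
t = n × t½ = 1.1727 × 24.493 ≈ 28.722 minutes.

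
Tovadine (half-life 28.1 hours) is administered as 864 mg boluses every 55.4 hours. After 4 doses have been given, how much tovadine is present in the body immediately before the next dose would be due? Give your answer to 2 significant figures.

290 mg

The 4 doses were given 221.6, 166.2, 110.8, 55.4 hours ago.
Total = 864·(1/2)^(221.6/28.1) + 864·(1/2)^(166.2/28.1) + 864·(1/2)^(110.8/28.1) + 864·(1/2)^(55.4/28.1)
      = 3.6522 + 14.323 + 56.174 + 220.3 ≈ 294.45 mg.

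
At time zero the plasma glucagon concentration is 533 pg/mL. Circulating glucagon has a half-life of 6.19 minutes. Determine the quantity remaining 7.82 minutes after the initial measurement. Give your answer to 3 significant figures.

Number of half-lives: n = 7.82/6.19 ≈ 1.2633.
Remaining = 533 × (1/2)^1.2633 = 533 × 0.41658 ≈ 222.04 pg/mL.

222 pg/mL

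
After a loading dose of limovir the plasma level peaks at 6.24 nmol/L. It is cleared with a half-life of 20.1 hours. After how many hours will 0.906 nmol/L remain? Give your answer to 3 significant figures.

56.0 hours

Fraction remaining = 0.906/6.24 ≈ 0.14519.
n = log₂(6.24/0.906) = ln(6.8874)/ln 2 ≈ 2.784 half-lives.
t = n × t½ = 2.784 × 20.1 ≈ 55.958 hours.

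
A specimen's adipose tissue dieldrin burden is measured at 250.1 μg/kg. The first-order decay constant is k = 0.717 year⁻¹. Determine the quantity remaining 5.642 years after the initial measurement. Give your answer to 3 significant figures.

4.38 μg/kg

t½ = ln 2 / k = 0.69315 / 0.717 ≈ 0.96673 years.
Number of half-lives: n = 5.642/0.96673 ≈ 5.8362.
Remaining = 250.1 × (1/2)^5.8362 = 250.1 × 0.017504 ≈ 4.3778 μg/kg.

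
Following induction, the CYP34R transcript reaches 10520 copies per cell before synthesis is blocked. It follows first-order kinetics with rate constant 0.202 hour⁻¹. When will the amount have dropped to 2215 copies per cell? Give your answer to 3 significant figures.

7.71 hours

t½ = ln 2 / λ = 0.69315 / 0.202 ≈ 3.4314 hours.
Fraction remaining = 2215/10520 ≈ 0.21055.
n = log₂(10520/2215) = ln(4.7494)/ln 2 ≈ 2.2478 half-lives.
t = n × t½ = 2.2478 × 3.4314 ≈ 7.713 hours.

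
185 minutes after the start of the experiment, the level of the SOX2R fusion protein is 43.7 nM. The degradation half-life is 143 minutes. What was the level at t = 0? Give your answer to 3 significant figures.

107 nM

Number of half-lives elapsed: n = 185/143 ≈ 1.2937.
A₀ = A × 2^n = 43.7 × 2^1.2937 = 43.7 × 2.4516 ≈ 107.13 nM.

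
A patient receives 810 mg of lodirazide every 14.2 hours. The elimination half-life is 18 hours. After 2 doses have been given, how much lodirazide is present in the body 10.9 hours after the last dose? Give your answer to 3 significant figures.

The 2 doses were given 25.1, 10.9 hours ago.
Total = 810·(1/2)^(25.1/18) + 810·(1/2)^(10.9/18)
      = 308.12 + 532.35 ≈ 840.46 mg.

840 mg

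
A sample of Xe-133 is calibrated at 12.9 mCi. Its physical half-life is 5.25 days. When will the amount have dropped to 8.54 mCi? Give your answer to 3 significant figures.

Fraction remaining = 8.54/12.9 ≈ 0.66202.
n = log₂(12.9/8.54) = ln(1.5105)/ln 2 ≈ 0.59506 half-lives.
t = n × t½ = 0.59506 × 5.25 ≈ 3.1241 days.

3.12 days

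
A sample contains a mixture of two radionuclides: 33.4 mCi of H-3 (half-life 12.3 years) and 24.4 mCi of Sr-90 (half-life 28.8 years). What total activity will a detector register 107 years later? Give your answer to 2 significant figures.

H-3: 33.4 × (1/2)^(107/12.3) = 33.4 × (1/2)^8.6992 ≈ 0.080358 mCi.
Sr-90: 24.4 × (1/2)^(107/28.8) = 24.4 × (1/2)^3.7153 ≈ 1.8577 mCi.
Total = 0.080358 + 1.8577 ≈ 1.9381 mCi.

1.9 mCi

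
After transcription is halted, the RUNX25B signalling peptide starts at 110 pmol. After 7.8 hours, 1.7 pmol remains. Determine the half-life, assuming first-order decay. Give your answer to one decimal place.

1.3 hours

A/A₀ = 1.7/110 ≈ 0.015455.
n = log₂(64.706) ≈ 6.0158 half-lives elapsed in 7.8 hours.
t½ = 7.8/6.0158 ≈ 1.2966 hours.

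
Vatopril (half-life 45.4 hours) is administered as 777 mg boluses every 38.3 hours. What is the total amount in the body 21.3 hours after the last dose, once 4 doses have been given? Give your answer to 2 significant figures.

The 4 doses were given 136.2, 97.9, 59.6, 21.3 hours ago.
Total = 777·(1/2)^(136.2/45.4) + 777·(1/2)^(97.9/45.4) + 777·(1/2)^(59.6/45.4) + 777·(1/2)^(21.3/45.4)
      = 97.125 + 174.29 + 312.78 + 561.29 ≈ 1145.5 mg.

1100 mg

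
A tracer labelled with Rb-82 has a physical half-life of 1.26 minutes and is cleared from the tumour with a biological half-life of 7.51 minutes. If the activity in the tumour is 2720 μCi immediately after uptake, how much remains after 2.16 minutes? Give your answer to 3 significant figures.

679 μCi

1/t_eff = 1/t_phys + 1/t_biol = 1/1.26 + 1/7.51 = 0.92681 per minute.
t_eff = 1.26 × 7.51 / (1.26 + 7.51) ≈ 1.079 minutes.
Remaining = 2720 × (1/2)^(2.16/1.079) = 2720 × (1/2)^2.0019 ≈ 679.1 μCi.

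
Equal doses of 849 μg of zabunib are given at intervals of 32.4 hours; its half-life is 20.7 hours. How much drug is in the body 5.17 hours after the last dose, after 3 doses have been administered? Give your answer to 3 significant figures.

The 3 doses were given 69.97, 37.57, 5.17 hours ago.
Total = 849·(1/2)^(69.97/20.7) + 849·(1/2)^(37.57/20.7) + 849·(1/2)^(5.17/20.7)
      = 81.54 + 241.29 + 714.04 ≈ 1036.9 μg.

1040 μg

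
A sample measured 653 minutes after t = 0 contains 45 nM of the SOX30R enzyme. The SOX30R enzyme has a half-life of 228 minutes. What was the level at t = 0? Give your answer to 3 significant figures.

328 nM

Number of half-lives elapsed: n = 653/228 ≈ 2.864.
A₀ = A × 2^n = 45 × 2^2.864 = 45 × 7.2805 ≈ 327.62 nM.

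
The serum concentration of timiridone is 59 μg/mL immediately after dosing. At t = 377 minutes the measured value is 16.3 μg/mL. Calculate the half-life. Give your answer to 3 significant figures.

A/A₀ = 16.3/59 ≈ 0.27627.
n = log₂(3.6196) ≈ 1.8558 half-lives elapsed in 377 minutes.
t½ = 377/1.8558 ≈ 203.14 minutes.

203 minutes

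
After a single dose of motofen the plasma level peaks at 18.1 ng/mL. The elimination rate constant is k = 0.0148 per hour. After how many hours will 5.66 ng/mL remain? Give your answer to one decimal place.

t½ = ln 2 / k = 0.69315 / 0.0148 ≈ 46.834 hours.
Fraction remaining = 5.66/18.1 ≈ 0.31271.
n = log₂(18.1/5.66) = ln(3.1979)/ln 2 ≈ 1.6771 half-lives.
t = n × t½ = 1.6771 × 46.834 ≈ 78.546 hours.

78.5 hours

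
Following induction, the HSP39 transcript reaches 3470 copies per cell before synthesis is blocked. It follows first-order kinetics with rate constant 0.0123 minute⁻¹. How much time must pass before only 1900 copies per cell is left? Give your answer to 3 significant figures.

49.0 minutes

t½ = ln 2 / k = 0.69315 / 0.0123 ≈ 56.353 minutes.
Fraction remaining = 1900/3470 ≈ 0.54755.
n = log₂(3470/1900) = ln(1.8263)/ln 2 ≈ 0.86894 half-lives.
t = n × t½ = 0.86894 × 56.353 ≈ 48.968 minutes.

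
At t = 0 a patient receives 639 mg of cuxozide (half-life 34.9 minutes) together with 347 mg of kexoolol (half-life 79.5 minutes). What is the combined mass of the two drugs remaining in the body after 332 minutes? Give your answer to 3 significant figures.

cuxozide: 639 × (1/2)^(332/34.9) = 639 × (1/2)^9.5129 ≈ 0.87465 mg.
kexoolol: 347 × (1/2)^(332/79.5) = 347 × (1/2)^4.1761 ≈ 19.195 mg.
Total = 0.87465 + 19.195 ≈ 20.07 mg.

20.1 mg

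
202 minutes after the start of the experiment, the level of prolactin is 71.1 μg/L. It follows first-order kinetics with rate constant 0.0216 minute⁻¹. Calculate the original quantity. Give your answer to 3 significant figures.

5580 μg/L

t½ = ln 2 / λ = 0.69315 / 0.0216 ≈ 32.09 minutes.
Number of half-lives elapsed: n = 202/32.09 ≈ 6.2948.
A₀ = A × 2^n = 71.1 × 2^6.2948 = 71.1 × 78.508 ≈ 5581.9 μg/L.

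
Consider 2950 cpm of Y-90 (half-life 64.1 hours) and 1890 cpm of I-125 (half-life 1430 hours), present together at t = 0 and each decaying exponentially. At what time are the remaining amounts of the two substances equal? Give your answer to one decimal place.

Set 2950·(1/2)^(t/64.1) = 1890·(1/2)^(t/1430).
Taking log₂: log₂(2950/1890) = t·(1/64.1 − 1/1430).
log₂(1.5608) = 0.64233; 1/64.1 − 1/1430 = 0.014901.
t = 0.64233 / 0.014901 ≈ 43.105 hours.

43.1 hours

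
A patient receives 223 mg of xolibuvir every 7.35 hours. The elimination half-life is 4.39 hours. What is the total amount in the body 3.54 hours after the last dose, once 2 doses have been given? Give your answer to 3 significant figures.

167 mg

The 2 doses were given 10.89, 3.54 hours ago.
Total = 223·(1/2)^(10.89/4.39) + 223·(1/2)^(3.54/4.39)
      = 39.954 + 127.51 ≈ 167.47 mg.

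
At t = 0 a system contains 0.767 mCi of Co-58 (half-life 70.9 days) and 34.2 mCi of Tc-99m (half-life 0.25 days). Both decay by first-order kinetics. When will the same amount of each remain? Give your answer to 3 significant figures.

Set 0.767·(1/2)^(t/70.9) = 34.2·(1/2)^(t/0.25).
Taking log₂: log₂(0.767/34.2) = t·(1/70.9 − 1/0.25).
log₂(0.022427) = -5.4786; 1/70.9 − 1/0.25 = -3.9859.
t = -5.4786 / -3.9859 ≈ 1.3745 days.

1.37 days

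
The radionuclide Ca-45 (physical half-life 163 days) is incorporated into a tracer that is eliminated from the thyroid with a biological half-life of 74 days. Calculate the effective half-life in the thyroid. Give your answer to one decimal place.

1/t_eff = 1/t_phys + 1/t_biol = 1/163 + 1/74 = 0.019648 per day.
t_eff = 163 × 74 / (163 + 74) ≈ 50.895 days.

50.9 days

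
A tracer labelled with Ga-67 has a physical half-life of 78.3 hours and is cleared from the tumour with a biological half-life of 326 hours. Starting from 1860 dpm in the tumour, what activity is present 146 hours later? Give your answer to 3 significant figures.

1/t_eff = 1/t_phys + 1/t_biol = 1/78.3 + 1/326 = 0.015839 per hour.
t_eff = 78.3 × 326 / (78.3 + 326) ≈ 63.136 hours.
Remaining = 1860 × (1/2)^(146/63.136) = 1860 × (1/2)^2.3125 ≈ 374.45 dpm.

374 dpm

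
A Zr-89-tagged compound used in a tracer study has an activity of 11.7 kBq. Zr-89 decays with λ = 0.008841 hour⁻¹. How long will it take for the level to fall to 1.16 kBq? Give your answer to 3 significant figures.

261 hours

t½ = ln 2 / λ = 0.69315 / 0.008841 ≈ 78.401 hours.
Fraction remaining = 1.16/11.7 ≈ 0.099145.
n = log₂(11.7/1.16) = ln(10.086)/ln 2 ≈ 3.3343 half-lives.
t = n × t½ = 3.3343 × 78.401 ≈ 261.41 hours.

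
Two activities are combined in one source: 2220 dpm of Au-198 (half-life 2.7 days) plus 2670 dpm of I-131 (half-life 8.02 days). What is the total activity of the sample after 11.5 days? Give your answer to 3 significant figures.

1100 dpm

Au-198: 2220 × (1/2)^(11.5/2.7) = 2220 × (1/2)^4.2593 ≈ 115.93 dpm.
I-131: 2670 × (1/2)^(11.5/8.02) = 2670 × (1/2)^1.4339 ≈ 988.23 dpm.
Total = 115.93 + 988.23 ≈ 1104.2 dpm.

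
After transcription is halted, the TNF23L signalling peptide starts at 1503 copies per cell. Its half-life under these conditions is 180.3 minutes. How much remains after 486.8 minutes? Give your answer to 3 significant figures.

231 copies per cell

Number of half-lives: n = 486.8/180.3 ≈ 2.6999.
Remaining = 1503 × (1/2)^2.6999 = 1503 × 0.1539 ≈ 231.31 copies per cell.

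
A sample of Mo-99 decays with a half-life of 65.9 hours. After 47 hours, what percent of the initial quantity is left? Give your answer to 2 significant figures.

n = 47/65.9 ≈ 0.7132 half-lives.
Fraction remaining = (1/2)^0.7132 ≈ 0.60996, i.e. 60.996%.

61%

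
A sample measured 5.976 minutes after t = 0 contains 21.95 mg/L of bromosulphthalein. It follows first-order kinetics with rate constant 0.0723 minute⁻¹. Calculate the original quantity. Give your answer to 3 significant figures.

t½ = ln 2 / λ = 0.69315 / 0.0723 ≈ 9.5871 minutes.
Number of half-lives elapsed: n = 5.976/9.5871 ≈ 0.62334.
A₀ = A × 2^n = 21.95 × 2^0.62334 = 21.95 × 1.5404 ≈ 33.813 mg/L.

33.8 mg/L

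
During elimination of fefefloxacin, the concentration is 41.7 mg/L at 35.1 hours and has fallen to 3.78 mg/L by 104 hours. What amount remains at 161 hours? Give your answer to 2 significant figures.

0.52 mg/L

Over Δt = 104 − 35.1 = 68.9 hours, the level fell by a factor of 41.7/3.78 ≈ 11.032.
n = log₂(11.032) ≈ 3.4636 half-lives, so t½ = 68.9/3.4636 ≈ 19.893 hours.
From t = 104 to t = 161: 3.78 × (1/2)^((161−104)/19.893) ≈ 0.51871 mg/L.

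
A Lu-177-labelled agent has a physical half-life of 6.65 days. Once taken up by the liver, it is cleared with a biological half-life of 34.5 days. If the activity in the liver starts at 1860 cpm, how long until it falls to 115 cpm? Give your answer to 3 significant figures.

22.4 days

1/t_eff = 1/t_phys + 1/t_biol = 1/6.65 + 1/34.5 = 0.17936 per day.
t_eff = 6.65 × 34.5 / (6.65 + 34.5) ≈ 5.5753 days.
n = log₂(1860/115) ≈ 4.0156; t = 4.0156 × 5.5753 ≈ 22.388 days.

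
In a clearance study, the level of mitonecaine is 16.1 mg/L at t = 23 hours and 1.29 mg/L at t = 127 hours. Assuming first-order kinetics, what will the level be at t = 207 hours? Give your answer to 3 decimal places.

0.185 mg/L

Over Δt = 127 − 23 = 104 hours, the level fell by a factor of 16.1/1.29 ≈ 12.481.
n = log₂(12.481) ≈ 3.6416 half-lives, so t½ = 104/3.6416 ≈ 28.559 hours.
From t = 127 to t = 207: 1.29 × (1/2)^((207−127)/28.559) ≈ 0.18507 mg/L.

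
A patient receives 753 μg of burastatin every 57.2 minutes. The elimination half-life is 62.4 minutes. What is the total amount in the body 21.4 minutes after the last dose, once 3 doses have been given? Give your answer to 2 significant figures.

The 3 doses were given 135.8, 78.6, 21.4 minutes ago.
Total = 753·(1/2)^(135.8/62.4) + 753·(1/2)^(78.6/62.4) + 753·(1/2)^(21.4/62.4)
      = 166.6 + 314.49 + 593.69 ≈ 1074.8 μg.

1100 μg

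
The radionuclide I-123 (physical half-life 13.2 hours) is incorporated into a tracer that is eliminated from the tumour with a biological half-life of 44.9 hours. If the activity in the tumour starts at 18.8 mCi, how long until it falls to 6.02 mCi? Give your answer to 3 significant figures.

16.8 hours

1/t_eff = 1/t_phys + 1/t_biol = 1/13.2 + 1/44.9 = 0.098029 per hour.
t_eff = 13.2 × 44.9 / (13.2 + 44.9) ≈ 10.201 hours.
n = log₂(18.8/6.02) ≈ 1.6429; t = 1.6429 × 10.201 ≈ 16.759 hours.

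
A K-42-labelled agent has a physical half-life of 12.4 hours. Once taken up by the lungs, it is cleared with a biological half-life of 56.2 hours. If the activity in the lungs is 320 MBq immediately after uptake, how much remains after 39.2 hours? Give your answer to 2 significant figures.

22 MBq

1/t_eff = 1/t_phys + 1/t_biol = 1/12.4 + 1/56.2 = 0.098439 per hour.
t_eff = 12.4 × 56.2 / (12.4 + 56.2) ≈ 10.159 hours.
Remaining = 320 × (1/2)^(39.2/10.159) = 320 × (1/2)^3.8588 ≈ 22.056 MBq.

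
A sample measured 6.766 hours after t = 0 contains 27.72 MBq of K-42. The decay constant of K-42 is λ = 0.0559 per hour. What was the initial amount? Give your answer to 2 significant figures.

t½ = ln 2 / λ = 0.69315 / 0.0559 ≈ 12.4 hours.
Number of half-lives elapsed: n = 6.766/12.4 ≈ 0.54566.
A₀ = A × 2^n = 27.72 × 2^0.54566 = 27.72 × 1.4597 ≈ 40.462 MBq.

40 MBq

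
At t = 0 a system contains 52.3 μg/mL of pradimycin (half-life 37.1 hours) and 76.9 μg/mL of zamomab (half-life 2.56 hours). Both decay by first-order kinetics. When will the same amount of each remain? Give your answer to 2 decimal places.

Set 52.3·(1/2)^(t/37.1) = 76.9·(1/2)^(t/2.56).
Taking log₂: log₂(52.3/76.9) = t·(1/37.1 − 1/2.56).
log₂(0.6801) = -0.55617; 1/37.1 − 1/2.56 = -0.36367.
t = -0.55617 / -0.36367 ≈ 1.5293 hours.

1.53 hours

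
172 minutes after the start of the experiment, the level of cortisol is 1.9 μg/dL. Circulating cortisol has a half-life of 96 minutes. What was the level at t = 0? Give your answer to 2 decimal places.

Number of half-lives elapsed: n = 172/96 ≈ 1.7917.
A₀ = A × 2^n = 1.9 × 2^1.7917 = 1.9 × 3.4621 ≈ 6.5781 μg/dL.

6.58 μg/dL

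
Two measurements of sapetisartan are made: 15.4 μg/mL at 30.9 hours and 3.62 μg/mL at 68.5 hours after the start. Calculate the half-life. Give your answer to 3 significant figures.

Over Δt = 68.5 − 30.9 = 37.6 hours, the level fell by a factor of 15.4/3.62 ≈ 4.2541.
n = log₂(4.2541) ≈ 2.0889 half-lives, so t½ = 37.6/2.0889 ≈ 18 hours.

18.0 hours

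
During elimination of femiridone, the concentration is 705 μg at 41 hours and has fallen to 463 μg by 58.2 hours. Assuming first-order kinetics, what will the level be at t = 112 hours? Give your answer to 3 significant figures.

124 μg

Over Δt = 58.2 − 41 = 17.2 hours, the level fell by a factor of 705/463 ≈ 1.5227.
n = log₂(1.5227) ≈ 0.60661 half-lives, so t½ = 17.2/0.60661 ≈ 28.354 hours.
From t = 58.2 to t = 112: 463 × (1/2)^((112−58.2)/28.354) ≈ 124.28 μg.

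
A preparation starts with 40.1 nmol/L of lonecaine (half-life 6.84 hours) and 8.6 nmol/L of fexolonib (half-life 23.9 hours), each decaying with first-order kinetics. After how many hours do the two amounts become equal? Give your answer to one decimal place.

21.3 hours

Set 40.1·(1/2)^(t/6.84) = 8.6·(1/2)^(t/23.9).
Taking log₂: log₂(40.1/8.6) = t·(1/6.84 − 1/23.9).
log₂(4.6628) = 2.2212; 1/6.84 − 1/23.9 = 0.10436.
t = 2.2212 / 0.10436 ≈ 21.284 hours.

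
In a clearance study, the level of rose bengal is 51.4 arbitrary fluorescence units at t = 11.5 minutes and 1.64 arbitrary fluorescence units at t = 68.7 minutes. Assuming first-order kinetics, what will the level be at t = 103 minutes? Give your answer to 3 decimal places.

0.208 arbitrary fluorescence units

Over Δt = 68.7 − 11.5 = 57.2 minutes, the level fell by a factor of 51.4/1.64 ≈ 31.341.
n = log₂(31.341) ≈ 4.97 half-lives, so t½ = 57.2/4.97 ≈ 11.509 minutes.
From t = 68.7 to t = 103: 1.64 × (1/2)^((103−68.7)/11.509) ≈ 0.20782 arbitrary fluorescence units.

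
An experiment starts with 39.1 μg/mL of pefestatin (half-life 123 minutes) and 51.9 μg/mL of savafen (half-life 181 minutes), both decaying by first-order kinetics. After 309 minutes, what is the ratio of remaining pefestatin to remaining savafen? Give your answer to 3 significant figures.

pefestatin: 39.1 × (1/2)^(309/123) = 39.1 × (1/2)^2.5122 ≈ 6.8538 μg/mL.
savafen: 51.9 × (1/2)^(309/181) = 51.9 × (1/2)^1.7072 ≈ 15.895 μg/mL.
Ratio ≈ 6.8538 / 15.895 ≈ 0.4312.

0.431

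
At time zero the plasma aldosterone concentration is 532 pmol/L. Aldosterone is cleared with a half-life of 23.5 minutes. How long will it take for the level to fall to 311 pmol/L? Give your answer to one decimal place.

18.2 minutes

Fraction remaining = 311/532 ≈ 0.58459.
n = log₂(532/311) = ln(1.7106)/ln 2 ≈ 0.77451 half-lives.
t = n × t½ = 0.77451 × 23.5 ≈ 18.201 minutes.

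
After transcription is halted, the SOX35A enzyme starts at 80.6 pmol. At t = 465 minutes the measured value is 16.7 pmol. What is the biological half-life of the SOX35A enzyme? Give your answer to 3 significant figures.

205 minutes

A/A₀ = 16.7/80.6 ≈ 0.2072.
n = log₂(4.8263) ≈ 2.2709 half-lives elapsed in 465 minutes.
t½ = 465/2.2709 ≈ 204.76 minutes.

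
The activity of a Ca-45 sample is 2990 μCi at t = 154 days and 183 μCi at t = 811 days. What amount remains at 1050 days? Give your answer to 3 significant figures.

66.2 μCi

Over Δt = 811 − 154 = 657 days, the level fell by a factor of 2990/183 ≈ 16.339.
n = log₂(16.339) ≈ 4.0302 half-lives, so t½ = 657/4.0302 ≈ 163.02 days.
From t = 811 to t = 1050: 183 × (1/2)^((1050−811)/163.02) ≈ 66.239 μCi.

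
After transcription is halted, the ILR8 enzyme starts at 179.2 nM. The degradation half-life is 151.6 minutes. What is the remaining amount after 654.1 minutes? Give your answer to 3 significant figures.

9.01 nM

Number of half-lives: n = 654.1/151.6 ≈ 4.3146.
Remaining = 179.2 × (1/2)^4.3146 = 179.2 × 0.050253 ≈ 9.0054 nM.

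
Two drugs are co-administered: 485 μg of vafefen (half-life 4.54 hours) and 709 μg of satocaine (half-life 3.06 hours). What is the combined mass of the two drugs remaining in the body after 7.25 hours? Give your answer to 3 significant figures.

298 μg

vafefen: 485 × (1/2)^(7.25/4.54) = 485 × (1/2)^1.5969 ≈ 160.33 μg.
satocaine: 709 × (1/2)^(7.25/3.06) = 709 × (1/2)^2.3693 ≈ 137.22 μg.
Total = 160.33 + 137.22 ≈ 297.55 μg.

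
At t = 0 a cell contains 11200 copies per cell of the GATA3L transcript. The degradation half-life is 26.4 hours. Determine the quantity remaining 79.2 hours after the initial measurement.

Elapsed time is 3 half-lives (79.2/26.4).
Each half-life halves the amount: 11200 × (1/2)^3 = 11200/8 = 1400 copies per cell.

1400 copies per cell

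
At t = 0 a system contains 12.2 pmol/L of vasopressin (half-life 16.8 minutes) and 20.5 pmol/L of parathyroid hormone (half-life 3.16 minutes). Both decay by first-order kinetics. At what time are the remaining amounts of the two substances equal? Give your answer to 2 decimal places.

2.91 minutes

Set 12.2·(1/2)^(t/16.8) = 20.5·(1/2)^(t/3.16).
Taking log₂: log₂(12.2/20.5) = t·(1/16.8 − 1/3.16).
log₂(0.59512) = -0.74874; 1/16.8 − 1/3.16 = -0.25693.
t = -0.74874 / -0.25693 ≈ 2.9142 minutes.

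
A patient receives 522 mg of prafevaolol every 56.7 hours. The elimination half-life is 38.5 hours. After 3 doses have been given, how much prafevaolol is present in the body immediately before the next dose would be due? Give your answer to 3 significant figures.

280 mg

The 3 doses were given 170.1, 113.4, 56.7 hours ago.
Total = 522·(1/2)^(170.1/38.5) + 522·(1/2)^(113.4/38.5) + 522·(1/2)^(56.7/38.5)
      = 24.415 + 67.764 + 188.08 ≈ 280.26 mg.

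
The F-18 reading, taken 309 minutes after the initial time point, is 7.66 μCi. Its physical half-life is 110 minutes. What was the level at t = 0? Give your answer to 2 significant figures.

Number of half-lives elapsed: n = 309/110 ≈ 2.8091.
A₀ = A × 2^n = 7.66 × 2^2.8091 = 7.66 × 7.0084 ≈ 53.685 μCi.

54 μCi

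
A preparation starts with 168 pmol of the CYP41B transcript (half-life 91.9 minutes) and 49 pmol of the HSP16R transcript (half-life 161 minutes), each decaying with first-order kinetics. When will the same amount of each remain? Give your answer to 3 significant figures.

381 minutes

Set 168·(1/2)^(t/91.9) = 49·(1/2)^(t/161).
Taking log₂: log₂(168/49) = t·(1/91.9 − 1/161).
log₂(3.4286) = 1.7776; 1/91.9 − 1/161 = 0.0046702.
t = 1.7776 / 0.0046702 ≈ 380.63 minutes.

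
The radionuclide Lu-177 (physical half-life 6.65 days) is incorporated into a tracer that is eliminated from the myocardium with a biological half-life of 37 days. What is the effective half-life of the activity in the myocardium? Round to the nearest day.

1/t_eff = 1/t_phys + 1/t_biol = 1/6.65 + 1/37 = 0.1774 per day.
t_eff = 6.65 × 37 / (6.65 + 37) ≈ 5.6369 days.

6 days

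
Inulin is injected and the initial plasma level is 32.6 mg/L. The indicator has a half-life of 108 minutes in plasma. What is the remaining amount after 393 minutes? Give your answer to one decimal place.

Number of half-lives: n = 393/108 ≈ 3.6389.
Remaining = 32.6 × (1/2)^3.6389 = 32.6 × 0.080276 ≈ 2.617 mg/L.

2.6 mg/L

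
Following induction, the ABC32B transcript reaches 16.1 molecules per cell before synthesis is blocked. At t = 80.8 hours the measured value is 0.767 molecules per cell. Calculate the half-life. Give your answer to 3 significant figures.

A/A₀ = 0.767/16.1 ≈ 0.04764.
n = log₂(20.991) ≈ 4.3917 half-lives elapsed in 80.8 hours.
t½ = 80.8/4.3917 ≈ 18.398 hours.

18.4 hours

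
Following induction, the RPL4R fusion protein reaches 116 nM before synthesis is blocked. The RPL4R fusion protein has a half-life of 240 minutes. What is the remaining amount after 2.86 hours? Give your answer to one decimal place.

70.7 nM

Convert the elapsed time: 2.86 hours = 171.6 minutes.
Number of half-lives: n = 171.6/240 ≈ 0.715.
Remaining = 116 × (1/2)^0.715 = 116 × 0.60921 ≈ 70.668 nM.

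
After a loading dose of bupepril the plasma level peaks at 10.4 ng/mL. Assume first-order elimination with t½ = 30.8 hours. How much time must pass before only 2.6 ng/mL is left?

61.6 hours

2.6/10.4 = 1/4, so 2 half-lives have elapsed.
t = 2 × 30.8 = 61.6 hours.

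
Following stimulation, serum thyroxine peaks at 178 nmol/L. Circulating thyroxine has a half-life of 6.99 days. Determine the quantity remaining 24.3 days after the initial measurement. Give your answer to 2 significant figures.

Number of half-lives: n = 24.3/6.99 ≈ 3.4764.
Remaining = 178 × (1/2)^3.4764 = 178 × 0.089846 ≈ 15.993 nmol/L.

16 nmol/L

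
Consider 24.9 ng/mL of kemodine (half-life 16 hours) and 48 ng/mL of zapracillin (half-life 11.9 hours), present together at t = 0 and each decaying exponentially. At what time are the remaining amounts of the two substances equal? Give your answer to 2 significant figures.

44 hours

Set 24.9·(1/2)^(t/16) = 48·(1/2)^(t/11.9).
Taking log₂: log₂(24.9/48) = t·(1/16 − 1/11.9).
log₂(0.51875) = -0.94689; 1/16 − 1/11.9 = -0.021534.
t = -0.94689 / -0.021534 ≈ 43.973 hours.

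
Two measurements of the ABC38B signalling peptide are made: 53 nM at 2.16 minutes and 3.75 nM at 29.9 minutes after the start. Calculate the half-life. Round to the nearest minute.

7 minutes

Over Δt = 29.9 − 2.16 = 27.74 minutes, the level fell by a factor of 53/3.75 ≈ 14.133.
n = log₂(14.133) ≈ 3.821 half-lives, so t½ = 27.74/3.821 ≈ 7.2598 minutes.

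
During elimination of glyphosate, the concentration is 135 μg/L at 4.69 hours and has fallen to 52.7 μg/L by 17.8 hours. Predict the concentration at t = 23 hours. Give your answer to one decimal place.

36.3 μg/L

Over Δt = 17.8 − 4.69 = 13.11 hours, the level fell by a factor of 135/52.7 ≈ 2.5617.
n = log₂(2.5617) ≈ 1.3571 half-lives, so t½ = 13.11/1.3571 ≈ 9.6604 hours.
From t = 17.8 to t = 23: 52.7 × (1/2)^((23−17.8)/9.6604) ≈ 36.289 μg/L.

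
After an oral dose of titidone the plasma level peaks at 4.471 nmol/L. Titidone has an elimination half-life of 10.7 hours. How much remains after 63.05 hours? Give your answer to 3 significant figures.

0.0753 nmol/L

Number of half-lives: n = 63.05/10.7 ≈ 5.8925.
Remaining = 4.471 × (1/2)^5.8925 = 4.471 × 0.016833 ≈ 0.075262 nmol/L.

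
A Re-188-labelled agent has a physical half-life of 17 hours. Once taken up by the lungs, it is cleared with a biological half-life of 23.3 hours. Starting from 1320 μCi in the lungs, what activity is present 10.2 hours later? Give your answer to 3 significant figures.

643 μCi

1/t_eff = 1/t_phys + 1/t_biol = 1/17 + 1/23.3 = 0.10174 per hour.
t_eff = 17 × 23.3 / (17 + 23.3) ≈ 9.8288 hours.
Remaining = 1320 × (1/2)^(10.2/9.8288) = 1320 × (1/2)^1.0378 ≈ 642.95 μCi.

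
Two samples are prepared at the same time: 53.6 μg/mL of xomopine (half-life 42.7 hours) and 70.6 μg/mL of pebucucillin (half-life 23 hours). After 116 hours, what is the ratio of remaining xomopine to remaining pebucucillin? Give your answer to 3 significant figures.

xomopine: 53.6 × (1/2)^(116/42.7) = 53.6 × (1/2)^2.7166 ≈ 8.1541 μg/mL.
pebucucillin: 70.6 × (1/2)^(116/23) = 70.6 × (1/2)^5.0435 ≈ 2.1408 μg/mL.
Ratio ≈ 8.1541 / 2.1408 ≈ 3.809.

3.81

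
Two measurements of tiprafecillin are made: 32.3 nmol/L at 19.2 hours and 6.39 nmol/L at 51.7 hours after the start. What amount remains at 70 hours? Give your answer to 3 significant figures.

2.57 nmol/L

Over Δt = 51.7 − 19.2 = 32.5 hours, the level fell by a factor of 32.3/6.39 ≈ 5.0548.
n = log₂(5.0548) ≈ 2.3376 half-lives, so t½ = 32.5/2.3376 ≈ 13.903 hours.
From t = 51.7 to t = 70: 6.39 × (1/2)^((70−51.7)/13.903) ≈ 2.566 nmol/L.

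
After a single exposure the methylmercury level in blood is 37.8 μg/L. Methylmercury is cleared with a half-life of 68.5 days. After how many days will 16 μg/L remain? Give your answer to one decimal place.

85.0 days

Fraction remaining = 16/37.8 ≈ 0.42328.
n = log₂(37.8/16) = ln(2.3625)/ln 2 ≈ 1.2403 half-lives.
t = n × t½ = 1.2403 × 68.5 ≈ 84.962 days.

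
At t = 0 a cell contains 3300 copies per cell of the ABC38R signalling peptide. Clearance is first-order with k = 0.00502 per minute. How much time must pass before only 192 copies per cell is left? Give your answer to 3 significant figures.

567 minutes

t½ = ln 2 / k = 0.69315 / 0.00502 ≈ 138.08 minutes.
Fraction remaining = 192/3300 ≈ 0.058182.
n = log₂(3300/192) = ln(17.188)/ln 2 ≈ 4.1033 half-lives.
t = n × t½ = 4.1033 × 138.08 ≈ 566.57 minutes.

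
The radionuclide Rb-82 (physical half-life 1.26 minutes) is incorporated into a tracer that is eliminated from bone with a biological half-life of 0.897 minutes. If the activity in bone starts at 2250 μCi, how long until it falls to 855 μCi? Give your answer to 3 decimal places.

0.731 minutes

1/t_eff = 1/t_phys + 1/t_biol = 1/1.26 + 1/0.897 = 1.9085 per minute.
t_eff = 1.26 × 0.897 / (1.26 + 0.897) ≈ 0.52398 minutes.
n = log₂(2250/855) ≈ 1.3959; t = 1.3959 × 0.52398 ≈ 0.73144 minutes.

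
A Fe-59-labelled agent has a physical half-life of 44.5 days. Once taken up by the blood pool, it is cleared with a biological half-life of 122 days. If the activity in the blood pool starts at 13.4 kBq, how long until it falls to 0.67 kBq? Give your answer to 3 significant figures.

141 days

1/t_eff = 1/t_phys + 1/t_biol = 1/44.5 + 1/122 = 0.030669 per day.
t_eff = 44.5 × 122 / (44.5 + 122) ≈ 32.607 days.
n = log₂(13.4/0.67) ≈ 4.3219; t = 4.3219 × 32.607 ≈ 140.92 days.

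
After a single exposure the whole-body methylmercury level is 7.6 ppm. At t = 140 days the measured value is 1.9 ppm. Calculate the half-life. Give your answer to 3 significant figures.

A/A₀ = 1.9/7.6 ≈ 0.25.
n = log₂(4) ≈ 2 half-lives elapsed in 140 days.
t½ = 140/2 ≈ 70 days.

70.0 days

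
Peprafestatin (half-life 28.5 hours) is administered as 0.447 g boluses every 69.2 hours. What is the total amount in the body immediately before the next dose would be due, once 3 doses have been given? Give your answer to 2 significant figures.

0.10 g

The 3 doses were given 207.6, 138.4, 69.2 hours ago.
Total = 0.447·(1/2)^(207.6/28.5) + 0.447·(1/2)^(138.4/28.5) + 0.447·(1/2)^(69.2/28.5)
      = 0.0028678 + 0.015433 + 0.083059 ≈ 0.10136 g.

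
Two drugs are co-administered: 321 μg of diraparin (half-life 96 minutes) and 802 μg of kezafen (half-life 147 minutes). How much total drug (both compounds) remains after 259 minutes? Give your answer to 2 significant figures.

diraparin: 321 × (1/2)^(259/96) = 321 × (1/2)^2.6979 ≈ 49.471 μg.
kezafen: 802 × (1/2)^(259/147) = 802 × (1/2)^1.7619 ≈ 236.48 μg.
Total = 49.471 + 236.48 ≈ 285.95 μg.

290 μg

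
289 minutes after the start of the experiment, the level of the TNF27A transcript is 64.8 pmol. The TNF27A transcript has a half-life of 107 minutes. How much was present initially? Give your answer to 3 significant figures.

Number of half-lives elapsed: n = 289/107 ≈ 2.7009.
A₀ = A × 2^n = 64.8 × 2^2.7009 = 64.8 × 6.5022 ≈ 421.34 pmol.

421 pmol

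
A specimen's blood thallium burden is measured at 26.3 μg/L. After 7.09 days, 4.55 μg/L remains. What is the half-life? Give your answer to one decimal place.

A/A₀ = 4.55/26.3 ≈ 0.173.
n = log₂(5.7802) ≈ 2.5311 half-lives elapsed in 7.09 days.
t½ = 7.09/2.5311 ≈ 2.8011 days.

2.8 days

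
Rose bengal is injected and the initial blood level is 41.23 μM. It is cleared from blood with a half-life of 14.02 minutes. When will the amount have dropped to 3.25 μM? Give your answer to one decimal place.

51.4 minutes

Fraction remaining = 3.25/41.23 ≈ 0.078826.
n = log₂(41.23/3.25) = ln(12.686)/ln 2 ≈ 3.6652 half-lives.
t = n × t½ = 3.6652 × 14.02 ≈ 51.386 minutes.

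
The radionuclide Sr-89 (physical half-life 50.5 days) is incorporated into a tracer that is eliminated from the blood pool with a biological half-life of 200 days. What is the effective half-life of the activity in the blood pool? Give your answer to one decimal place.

40.3 days

1/t_eff = 1/t_phys + 1/t_biol = 1/50.5 + 1/200 = 0.024802 per day.
t_eff = 50.5 × 200 / (50.5 + 200) ≈ 40.319 days.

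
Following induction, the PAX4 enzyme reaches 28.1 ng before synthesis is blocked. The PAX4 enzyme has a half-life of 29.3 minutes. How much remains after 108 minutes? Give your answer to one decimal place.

2.2 ng

Number of half-lives: n = 108/29.3 ≈ 3.686.
Remaining = 28.1 × (1/2)^3.686 = 28.1 × 0.077696 ≈ 2.1833 ng.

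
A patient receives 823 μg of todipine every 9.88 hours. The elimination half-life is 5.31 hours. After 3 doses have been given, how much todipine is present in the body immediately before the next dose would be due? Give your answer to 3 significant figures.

The 3 doses were given 29.64, 19.76, 9.88 hours ago.
Total = 823·(1/2)^(29.64/5.31) + 823·(1/2)^(19.76/5.31) + 823·(1/2)^(9.88/5.31)
      = 17.182 + 62.4 + 226.62 ≈ 306.2 μg.

306 μg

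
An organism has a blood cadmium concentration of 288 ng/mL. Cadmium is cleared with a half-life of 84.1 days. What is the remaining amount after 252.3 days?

36 ng/mL

Elapsed time is 3 half-lives (252.3/84.1).
Each half-life halves the amount: 288 × (1/2)^3 = 288/8 = 36 ng/mL.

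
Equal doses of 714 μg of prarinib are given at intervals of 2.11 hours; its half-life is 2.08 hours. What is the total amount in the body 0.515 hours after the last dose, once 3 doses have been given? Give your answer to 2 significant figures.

1000 μg

The 3 doses were given 4.735, 2.625, 0.515 hours ago.
Total = 714·(1/2)^(4.735/2.08) + 714·(1/2)^(2.625/2.08) + 714·(1/2)^(0.515/2.08)
      = 147.37 + 297.71 + 601.4 ≈ 1046.5 μg.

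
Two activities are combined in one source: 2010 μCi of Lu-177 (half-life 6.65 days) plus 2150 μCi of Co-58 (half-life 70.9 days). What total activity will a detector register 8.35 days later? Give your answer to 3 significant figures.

2820 μCi

Lu-177: 2010 × (1/2)^(8.35/6.65) = 2010 × (1/2)^1.2556 ≈ 841.8 μCi.
Co-58: 2150 × (1/2)^(8.35/70.9) = 2150 × (1/2)^0.11777 ≈ 1981.5 μCi.
Total = 841.8 + 1981.5 ≈ 2823.3 μCi.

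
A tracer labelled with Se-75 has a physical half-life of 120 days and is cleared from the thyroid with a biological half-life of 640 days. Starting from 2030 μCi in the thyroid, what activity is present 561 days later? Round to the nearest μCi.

1/t_eff = 1/t_phys + 1/t_biol = 1/120 + 1/640 = 0.0098958 per day.
t_eff = 120 × 640 / (120 + 640) ≈ 101.05 days.
Remaining = 2030 × (1/2)^(561/101.05) = 2030 × (1/2)^5.5516 ≈ 43.282 μCi.

43 μCi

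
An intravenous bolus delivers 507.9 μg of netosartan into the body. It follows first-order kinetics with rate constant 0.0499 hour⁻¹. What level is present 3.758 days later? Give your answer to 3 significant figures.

t½ = ln 2 / k = 0.69315 / 0.0499 ≈ 13.891 hours.
Convert the elapsed time: 3.758 days = 90.192 hours.
Number of half-lives: n = 90.192/13.891 ≈ 6.493.
Remaining = 507.9 × (1/2)^6.493 = 507.9 × 0.011103 ≈ 5.639 μg.

5.64 μg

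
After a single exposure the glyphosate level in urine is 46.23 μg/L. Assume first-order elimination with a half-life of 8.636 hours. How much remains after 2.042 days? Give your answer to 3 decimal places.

Convert the elapsed time: 2.042 days = 49.008 hours.
Number of half-lives: n = 49.008/8.636 ≈ 5.6748.
Remaining = 46.23 × (1/2)^5.6748 = 46.23 × 0.019575 ≈ 0.90495 μg/L.

0.905 μg/L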